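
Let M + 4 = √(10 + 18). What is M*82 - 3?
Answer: -331 + 164*√7 ≈ 102.90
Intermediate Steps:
M = -4 + 2*√7 (M = -4 + √(10 + 18) = -4 + √28 = -4 + 2*√7 ≈ 1.2915)
M*82 - 3 = (-4 + 2*√7)*82 - 3 = (-328 + 164*√7) - 3 = -331 + 164*√7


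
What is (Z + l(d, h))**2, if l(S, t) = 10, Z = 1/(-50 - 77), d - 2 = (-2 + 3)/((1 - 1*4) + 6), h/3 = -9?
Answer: 1610361/16129 ≈ 99.843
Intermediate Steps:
h = -27 (h = 3*(-9) = -27)
d = 7/3 (d = 2 + (-2 + 3)/((1 - 1*4) + 6) = 2 + 1/((1 - 4) + 6) = 2 + 1/(-3 + 6) = 2 + 1/3 = 7/3 ≈ 2.3333)
Z = -1/127 (Z = 1/(-127) = -1/127 ≈ -0.0078740)
(Z + l(d, h))**2 = (-1/127 + 10)**2 = (1269/127)**2 = 1610361/16129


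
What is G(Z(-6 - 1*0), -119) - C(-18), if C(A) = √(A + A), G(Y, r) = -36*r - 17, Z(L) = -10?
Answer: 4267 - 6*I ≈ 4267.0 - 6.0*I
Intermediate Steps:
G(Y, r) = -17 - 36*r
C(A) = √2*√A (C(A) = √(2*A) = √2*√A)
G(Z(-6 - 1*0), -119) - C(-18) = (-17 - 36*(-119)) - √2*√(-18) = (-17 + 4284) - √2*3*I*√2 = 4267 - 6*I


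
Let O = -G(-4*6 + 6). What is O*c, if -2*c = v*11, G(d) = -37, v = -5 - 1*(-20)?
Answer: -6105/2 ≈ -3052.5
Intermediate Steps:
v = 15 (v = -5 + 20 = 15)
O = 37 (O = -1*(-37) = 37)
c = -165/2 (c = -15*11/2 = -1/2*165 = -165/2 ≈ -82.500)
O*c = 37*(-165/2) = -6105/2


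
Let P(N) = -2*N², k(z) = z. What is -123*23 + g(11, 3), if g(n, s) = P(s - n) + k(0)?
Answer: -2957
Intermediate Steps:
g(n, s) = -2*(s - n)² (g(n, s) = -2*(s - n)² + 0 = -2*(s - n)²)
-123*23 + g(11, 3) = -123*23 - 2*(11 - 1*3)² = -2829 - 2*(11 - 3)² = -2829 - 2*8² = -2829 - 2*64 = -2829 - 128 = -2957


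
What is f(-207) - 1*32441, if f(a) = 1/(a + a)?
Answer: -13430575/414 ≈ -32441.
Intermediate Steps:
f(a) = 1/(2*a)
f(-207) - 1*32441 = (½)/(-207) - 1*32441 = (½)*(-1/207) - 32441 = -1/414 - 32441 = -13430575/414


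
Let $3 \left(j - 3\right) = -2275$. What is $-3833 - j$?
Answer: $- \frac{9233}{3} \approx -3077.7$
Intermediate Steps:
$j = - \frac{2266}{3}$ ($j = 3 + \frac{1}{3} \left(-2275\right) = 3 - \frac{2275}{3} = - \frac{2266}{3} \approx -755.33$)
$-3833 - j = -3833 - - \frac{2266}{3} = -3833 + \frac{2266}{3} = - \frac{9233}{3}$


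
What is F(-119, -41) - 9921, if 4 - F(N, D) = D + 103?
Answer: -9979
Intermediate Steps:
F(N, D) = -99 - D (F(N, D) = 4 - (D + 103) = 4 - (103 + D) = 4 + (-103 - D) = -99 - D)
F(-119, -41) - 9921 = (-99 - 1*(-41)) - 9921 = (-99 + 41) - 9921 = -58 - 9921 = -9979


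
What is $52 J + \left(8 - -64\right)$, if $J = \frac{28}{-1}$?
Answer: $-1384$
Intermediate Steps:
$J = -28$ ($J = 28 \left(-1\right) = -28$)
$52 J + \left(8 - -64\right) = 52 \left(-28\right) + \left(8 - -64\right) = -1456 + \left(8 + 64\right) = -1456 + 72 = -1384$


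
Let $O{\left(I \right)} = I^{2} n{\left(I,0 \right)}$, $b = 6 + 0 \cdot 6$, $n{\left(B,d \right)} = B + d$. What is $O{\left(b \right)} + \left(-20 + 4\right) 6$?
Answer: $120$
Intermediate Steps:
$b = 6$ ($b = 6 + 0 = 6$)
$O{\left(I \right)} = I^{3}$ ($O{\left(I \right)} = I^{2} \left(I + 0\right) = I^{2} I = I^{3}$)
$O{\left(b \right)} + \left(-20 + 4\right) 6 = 6^{3} + \left(-20 + 4\right) 6 = 216 - 96 = 120$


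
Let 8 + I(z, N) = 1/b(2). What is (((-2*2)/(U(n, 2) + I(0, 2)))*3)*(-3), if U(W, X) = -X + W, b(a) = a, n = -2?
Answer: -72/23 ≈ -3.1304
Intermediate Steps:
I(z, N) = -15/2 (I(z, N) = -8 + 1/2 = -15/2)
U(W, X) = W - X
(((-2*2)/(U(n, 2) + I(0, 2)))*3)*(-3) = (((-2*2)/((-2 - 1*2) - 15/2))*3)*(-3) = (-4/((-2 - 2) - 15/2)*3)*(-3) = (-4/(-4 - 15/2)*3)*(-3) = (-4/(-23/2)*3)*(-3) = (-4*(-2/23)*3)*(-3) = ((8/23)*3)*(-3) = (24/23)*(-3) = -72/23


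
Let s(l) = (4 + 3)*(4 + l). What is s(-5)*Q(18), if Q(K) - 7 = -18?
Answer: 77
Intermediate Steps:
s(l) = 28 + 7*l (s(l) = 7*(4 + l) = 28 + 7*l)
Q(K) = -11 (Q(K) = 7 - 18 = -11)
s(-5)*Q(18) = (28 + 7*(-5))*(-11) = (28 - 35)*(-11) = -7*(-11) = 77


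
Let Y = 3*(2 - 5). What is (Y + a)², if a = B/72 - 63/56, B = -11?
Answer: 34225/324 ≈ 105.63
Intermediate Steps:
Y = -9 (Y = 3*(-3) = -9)
a = -23/18 (a = -11/72 - 63/56 = -11*1/72 - 63*1/56 = -11/72 - 9/8 = -23/18 ≈ -1.2778)
(Y + a)² = (-9 - 23/18)² = (-185/18)² = 34225/324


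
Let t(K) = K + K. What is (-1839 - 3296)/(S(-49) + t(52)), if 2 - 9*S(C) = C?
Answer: -15405/329 ≈ -46.824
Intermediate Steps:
t(K) = 2*K
S(C) = 2/9 - C/9
(-1839 - 3296)/(S(-49) + t(52)) = (-1839 - 3296)/((2/9 - ⅑*(-49)) + 2*52) = -5135/((2/9 + 49/9) + 104) = -5135/(17/3 + 104) = -5135/329/3 = -5135*3/329 = -15405/329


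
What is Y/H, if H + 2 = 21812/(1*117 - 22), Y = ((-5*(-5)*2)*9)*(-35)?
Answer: -39375/569 ≈ -69.200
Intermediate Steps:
Y = -15750 (Y = ((25*2)*9)*(-35) = (50*9)*(-35) = 450*(-35) = -15750)
H = 1138/5 (H = -2 + 21812/(1*117 - 22) = -2 + 21812/(117 - 22) = -2 + 21812/95 = -2 + 21812*(1/95) = -2 + 1148/5 = 1138/5 ≈ 227.60)
Y/H = -15750/1138/5 = -15750*5/1138 = -39375/569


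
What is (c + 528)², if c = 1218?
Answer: 3048516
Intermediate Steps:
(c + 528)² = (1218 + 528)² = 1746² = 3048516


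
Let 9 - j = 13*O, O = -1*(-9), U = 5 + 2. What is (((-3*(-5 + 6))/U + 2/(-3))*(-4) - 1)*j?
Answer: -2556/7 ≈ -365.14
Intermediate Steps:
U = 7
O = 9
j = -108 (j = 9 - 13*9 = 9 - 1*117 = 9 - 117 = -108)
(((-3*(-5 + 6))/U + 2/(-3))*(-4) - 1)*j = ((-3*(-5 + 6)/7 + 2/(-3))*(-4) - 1)*(-108) = ((-3*1*(1/7) + 2*(-1/3))*(-4) - 1)*(-108) = ((-3*1/7 - 2/3)*(-4) - 1)*(-108) = ((-3/7 - 2/3)*(-4) - 1)*(-108) = (-23/21*(-4) - 1)*(-108) = (92/21 - 1)*(-108) = (71/21)*(-108) = -2556/7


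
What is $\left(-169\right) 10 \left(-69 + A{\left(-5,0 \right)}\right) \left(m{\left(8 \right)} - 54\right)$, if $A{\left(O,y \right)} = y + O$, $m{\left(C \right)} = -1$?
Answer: $-6878300$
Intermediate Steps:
$A{\left(O,y \right)} = O + y$
$\left(-169\right) 10 \left(-69 + A{\left(-5,0 \right)}\right) \left(m{\left(8 \right)} - 54\right) = \left(-169\right) 10 \left(-69 + \left(-5 + 0\right)\right) \left(-1 - 54\right) = - 1690 \left(-69 - 5\right) \left(-55\right) = - 1690 \left(\left(-74\right) \left(-55\right)\right) = \left(-1690\right) 4070 = -6878300$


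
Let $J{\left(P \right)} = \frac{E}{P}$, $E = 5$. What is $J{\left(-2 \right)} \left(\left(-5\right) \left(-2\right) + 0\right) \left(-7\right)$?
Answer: $175$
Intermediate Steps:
$J{\left(P \right)} = \frac{5}{P}$
$J{\left(-2 \right)} \left(\left(-5\right) \left(-2\right) + 0\right) \left(-7\right) = \frac{5}{-2} \left(\left(-5\right) \left(-2\right) + 0\right) \left(-7\right) = 5 \left(- \frac{1}{2}\right) \left(10 + 0\right) \left(-7\right) = \left(- \frac{5}{2}\right) 10 \left(-7\right) = \left(-25\right) \left(-7\right) = 175$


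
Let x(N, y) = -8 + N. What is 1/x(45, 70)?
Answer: 1/37 ≈ 0.027027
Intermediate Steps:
1/x(45, 70) = 1/(-8 + 45) = 1/37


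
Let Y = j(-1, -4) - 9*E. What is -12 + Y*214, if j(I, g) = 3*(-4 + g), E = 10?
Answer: -24408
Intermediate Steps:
j(I, g) = -12 + 3*g
Y = -114 (Y = (-12 + 3*(-4)) - 9*10 = (-12 - 12) - 90 = -24 - 90 = -114)
-12 + Y*214 = -12 - 114*214 = -12 - 24396 = -24408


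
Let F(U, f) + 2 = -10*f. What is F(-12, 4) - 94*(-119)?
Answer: 11144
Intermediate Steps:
F(U, f) = -2 - 10*f
F(-12, 4) - 94*(-119) = (-2 - 10*4) - 94*(-119) = (-2 - 40) + 11186 = -42 + 11186 = 11144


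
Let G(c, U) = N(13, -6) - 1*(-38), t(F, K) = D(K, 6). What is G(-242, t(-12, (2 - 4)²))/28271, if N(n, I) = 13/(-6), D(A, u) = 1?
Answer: 215/169626 ≈ 0.0012675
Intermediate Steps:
t(F, K) = 1
N(n, I) = -13/6 (N(n, I) = 13*(-⅙) = -13/6)
G(c, U) = 215/6 (G(c, U) = -13/6 - 1*(-38) = -13/6 + 38 = 215/6)
G(-242, t(-12, (2 - 4)²))/28271 = (215/6)/28271 = (215/6)*(1/28271) = 215/169626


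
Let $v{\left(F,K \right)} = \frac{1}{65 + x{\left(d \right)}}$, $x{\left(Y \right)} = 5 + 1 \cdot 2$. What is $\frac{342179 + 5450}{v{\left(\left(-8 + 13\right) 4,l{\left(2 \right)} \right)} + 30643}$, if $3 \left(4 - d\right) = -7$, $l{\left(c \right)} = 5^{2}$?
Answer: $\frac{25029288}{2206297} \approx 11.344$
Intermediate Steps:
$l{\left(c \right)} = 25$
$d = \frac{19}{3}$ ($d = 4 - - \frac{7}{3} = 4 + \frac{7}{3} = \frac{19}{3} \approx 6.3333$)
$x{\left(Y \right)} = 7$ ($x{\left(Y \right)} = 5 + 2 = 7$)
$v{\left(F,K \right)} = \frac{1}{72}$ ($v{\left(F,K \right)} = \frac{1}{65 + 7} = \frac{1}{72}$)
$\frac{342179 + 5450}{v{\left(\left(-8 + 13\right) 4,l{\left(2 \right)} \right)} + 30643} = \frac{342179 + 5450}{\frac{1}{72} + 30643} = \frac{347629}{\frac{2206297}{72}} = 347629 \cdot \frac{72}{2206297} = \frac{25029288}{2206297}$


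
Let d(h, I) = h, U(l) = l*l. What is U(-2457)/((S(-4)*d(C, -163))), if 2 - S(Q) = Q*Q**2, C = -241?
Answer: -2012283/5302 ≈ -379.53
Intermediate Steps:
U(l) = l**2
S(Q) = 2 - Q**3 (S(Q) = 2 - Q*Q**2 = 2 - Q**3)
U(-2457)/((S(-4)*d(C, -163))) = (-2457)**2/(((2 - 1*(-4)**3)*(-241))) = 6036849/(((2 - 1*(-64))*(-241))) = 6036849/(((2 + 64)*(-241))) = 6036849/((66*(-241))) = 6036849/(-15906) = 6036849*(-1/15906) = -2012283/5302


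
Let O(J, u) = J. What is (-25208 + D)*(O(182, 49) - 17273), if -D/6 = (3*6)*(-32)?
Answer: 371763432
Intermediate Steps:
D = 3456 (D = -6*3*6*(-32) = -108*(-32) = -6*(-576) = 3456)
(-25208 + D)*(O(182, 49) - 17273) = (-25208 + 3456)*(182 - 17273) = -21752*(-17091) = 371763432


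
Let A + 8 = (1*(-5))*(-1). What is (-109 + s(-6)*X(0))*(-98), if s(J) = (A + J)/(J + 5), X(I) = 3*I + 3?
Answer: 8036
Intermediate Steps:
A = -3 (A = -8 + (1*(-5))*(-1) = -8 - 5*(-1) = -8 + 5 = -3)
X(I) = 3 + 3*I
s(J) = (-3 + J)/(5 + J) (s(J) = (-3 + J)/(J + 5) = (-3 + J)/(5 + J))
(-109 + s(-6)*X(0))*(-98) = (-109 + ((-3 - 6)/(5 - 6))*(3 + 3*0))*(-98) = (-109 + (-9/(-1))*(3 + 0))*(-98) = (-109 - 1*(-9)*3)*(-98) = (-109 + 9*3)*(-98) = (-109 + 27)*(-98) = -82*(-98) = 8036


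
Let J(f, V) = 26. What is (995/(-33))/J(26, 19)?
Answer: -995/858 ≈ -1.1597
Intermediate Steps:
(995/(-33))/J(26, 19) = (995/(-33))/26 = (995*(-1/33))*(1/26) = -995/33*1/26 = -995/858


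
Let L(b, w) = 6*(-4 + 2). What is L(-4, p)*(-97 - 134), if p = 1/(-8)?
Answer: 2772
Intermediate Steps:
p = -1/8 ≈ -0.12500
L(b, w) = -12 (L(b, w) = 6*(-2) = -12)
L(-4, p)*(-97 - 134) = -12*(-97 - 134) = -12*(-231) = 2772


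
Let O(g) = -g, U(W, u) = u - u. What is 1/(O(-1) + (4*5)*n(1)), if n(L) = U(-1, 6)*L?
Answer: 1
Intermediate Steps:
U(W, u) = 0
n(L) = 0 (n(L) = 0*L = 0)
1/(O(-1) + (4*5)*n(1)) = 1/(-1*(-1) + (4*5)*0) = 1/(1 + 20*0) = 1/(1 + 0) = 1/1 = 1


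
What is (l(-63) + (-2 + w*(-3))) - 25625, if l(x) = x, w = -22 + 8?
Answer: -25648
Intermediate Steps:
w = -14
(l(-63) + (-2 + w*(-3))) - 25625 = (-63 + (-2 - 14*(-3))) - 25625 = (-63 + (-2 + 42)) - 25625 = (-63 + 40) - 25625 = -23 - 25625 = -25648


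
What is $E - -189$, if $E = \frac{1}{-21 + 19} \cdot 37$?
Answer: $\frac{341}{2} \approx 170.5$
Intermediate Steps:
$E = - \frac{37}{2}$ ($E = \frac{1}{-2} \cdot 37 = \left(- \frac{1}{2}\right) 37 = - \frac{37}{2} \approx -18.5$)
$E - -189 = - \frac{37}{2} - -189 = - \frac{37}{2} + 189 = \frac{341}{2}$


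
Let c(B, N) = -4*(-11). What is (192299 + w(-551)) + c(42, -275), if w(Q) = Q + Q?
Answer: 191241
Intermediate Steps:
w(Q) = 2*Q
c(B, N) = 44
(192299 + w(-551)) + c(42, -275) = (192299 + 2*(-551)) + 44 = (192299 - 1102) + 44 = 191197 + 44 = 191241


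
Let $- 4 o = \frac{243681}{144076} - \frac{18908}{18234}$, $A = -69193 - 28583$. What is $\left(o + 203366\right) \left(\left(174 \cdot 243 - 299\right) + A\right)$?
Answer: $- \frac{59615789547678723995}{5254163568} \approx -1.1346 \cdot 10^{10}$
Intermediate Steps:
$A = -97776$
$o = - \frac{859545173}{5254163568}$ ($o = - \frac{\frac{243681}{144076} - \frac{18908}{18234}}{4} = - \frac{243681 \cdot \frac{1}{144076} - \frac{9454}{9117}}{4} = - \frac{\frac{243681}{144076} - \frac{9454}{9117}}{4} = \left(- \frac{1}{4}\right) \frac{859545173}{1313540892} = - \frac{859545173}{5254163568} \approx -0.16359$)
$\left(o + 203366\right) \left(\left(174 \cdot 243 - 299\right) + A\right) = \left(- \frac{859545173}{5254163568} + 203366\right) \left(\left(174 \cdot 243 - 299\right) - 97776\right) = \frac{1068517368624715 \left(\left(42282 - 299\right) - 97776\right)}{5254163568} = \frac{1068517368624715 \left(41983 - 97776\right)}{5254163568} = \frac{1068517368624715}{5254163568} \left(-55793\right) = - \frac{59615789547678723995}{5254163568}$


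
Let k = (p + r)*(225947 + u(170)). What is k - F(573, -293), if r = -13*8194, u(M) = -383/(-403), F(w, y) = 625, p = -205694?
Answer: -28429460057059/403 ≈ -7.0545e+10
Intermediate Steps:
u(M) = 383/403 (u(M) = -383*(-1/403) = 383/403)
r = -106522
k = -28429459805184/403 (k = (-205694 - 106522)*(225947 + 383/403) = -312216*91057024/403 = -28429459805184/403 ≈ -7.0545e+10)
k - F(573, -293) = -28429459805184/403 - 1*625 = -28429459805184/403 - 625 = -28429460057059/403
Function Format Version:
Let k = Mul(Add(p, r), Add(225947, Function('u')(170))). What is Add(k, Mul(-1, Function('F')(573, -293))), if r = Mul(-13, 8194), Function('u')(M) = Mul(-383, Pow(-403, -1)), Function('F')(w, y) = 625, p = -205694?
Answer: Rational(-28429460057059, 403) ≈ -7.0545e+10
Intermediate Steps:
Function('u')(M) = Rational(383, 403) (Function('u')(M) = Mul(-383, Rational(-1, 403)) = Rational(383, 403))
r = -106522
k = Rational(-28429459805184, 403) (k = Mul(Add(-205694, -106522), Add(225947, Rational(383, 403))) = Mul(-312216, Rational(91057024, 403)) = Rational(-28429459805184, 403) ≈ -7.0545e+10)
Add(k, Mul(-1, Function('F')(573, -293))) = Add(Rational(-28429459805184, 403), Mul(-1, 625)) = Add(Rational(-28429459805184, 403), -625) = Rational(-28429460057059, 403)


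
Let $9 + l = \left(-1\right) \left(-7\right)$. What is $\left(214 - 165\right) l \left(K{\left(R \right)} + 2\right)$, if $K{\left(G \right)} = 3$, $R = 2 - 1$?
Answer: $-490$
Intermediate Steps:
$R = 1$
$l = -2$ ($l = -9 - -7 = -9 + 7 = -2$)
$\left(214 - 165\right) l \left(K{\left(R \right)} + 2\right) = \left(214 - 165\right) \left(- 2 \left(3 + 2\right)\right) = 49 \left(\left(-2\right) 5\right) = 49 \left(-10\right) = -490$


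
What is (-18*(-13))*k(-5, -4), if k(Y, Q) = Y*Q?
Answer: 4680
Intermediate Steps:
k(Y, Q) = Q*Y
(-18*(-13))*k(-5, -4) = (-18*(-13))*(-4*(-5)) = 234*20 = 4680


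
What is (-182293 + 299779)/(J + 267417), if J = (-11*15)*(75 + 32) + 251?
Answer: 117486/250013 ≈ 0.46992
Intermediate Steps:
J = -17404 (J = -165*107 + 251 = -17655 + 251 = -17404)
(-182293 + 299779)/(J + 267417) = (-182293 + 299779)/(-17404 + 267417) = 117486/250013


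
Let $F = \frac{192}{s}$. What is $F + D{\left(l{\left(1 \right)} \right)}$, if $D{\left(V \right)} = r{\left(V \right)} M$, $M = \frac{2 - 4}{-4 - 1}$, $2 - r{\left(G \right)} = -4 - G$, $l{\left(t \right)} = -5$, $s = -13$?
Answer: $- \frac{934}{65} \approx -14.369$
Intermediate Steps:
$r{\left(G \right)} = 6 + G$ ($r{\left(G \right)} = 2 - \left(-4 - G\right) = 2 + \left(4 + G\right) = 6 + G$)
$F = - \frac{192}{13}$ ($F = \frac{192}{-13} = 192 \left(- \frac{1}{13}\right) = - \frac{192}{13} \approx -14.769$)
$M = \frac{2}{5}$ ($M = - \frac{2}{-5} = \left(-2\right) \left(- \frac{1}{5}\right) = \frac{2}{5} \approx 0.4$)
$D{\left(V \right)} = \frac{12}{5} + \frac{2 V}{5}$ ($D{\left(V \right)} = \left(6 + V\right) \frac{2}{5} = \frac{12}{5} + \frac{2 V}{5}$)
$F + D{\left(l{\left(1 \right)} \right)} = - \frac{192}{13} + \left(\frac{12}{5} + \frac{2}{5} \left(-5\right)\right) = - \frac{192}{13} + \left(\frac{12}{5} - 2\right) = - \frac{192}{13} + \frac{2}{5} = - \frac{934}{65}$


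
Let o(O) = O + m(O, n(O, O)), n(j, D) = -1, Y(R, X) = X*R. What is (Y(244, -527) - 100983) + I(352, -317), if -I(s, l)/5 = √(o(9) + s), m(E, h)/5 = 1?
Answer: -229571 - 5*√366 ≈ -2.2967e+5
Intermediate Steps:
Y(R, X) = R*X
m(E, h) = 5 (m(E, h) = 5*1 = 5)
o(O) = 5 + O (o(O) = O + 5 = 5 + O)
I(s, l) = -5*√(14 + s) (I(s, l) = -5*√((5 + 9) + s) = -5*√(14 + s))
(Y(244, -527) - 100983) + I(352, -317) = (244*(-527) - 100983) - 5*√(14 + 352) = (-128588 - 100983) - 5*√366 = -229571 - 5*√366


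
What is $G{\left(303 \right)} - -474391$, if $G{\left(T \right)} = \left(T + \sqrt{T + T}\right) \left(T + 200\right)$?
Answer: $626800 + 503 \sqrt{606} \approx 6.3918 \cdot 10^{5}$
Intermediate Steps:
$G{\left(T \right)} = \left(200 + T\right) \left(T + \sqrt{2} \sqrt{T}\right)$ ($G{\left(T \right)} = \left(T + \sqrt{2 T}\right) \left(200 + T\right) = \left(T + \sqrt{2} \sqrt{T}\right) \left(200 + T\right) = \left(200 + T\right) \left(T + \sqrt{2} \sqrt{T}\right)$)
$G{\left(303 \right)} - -474391 = \left(303^{2} + 200 \cdot 303 + \sqrt{2} \cdot 303^{\frac{3}{2}} + 200 \sqrt{2} \sqrt{303}\right) - -474391 = \left(91809 + 60600 + \sqrt{2} \cdot 303 \sqrt{303} + 200 \sqrt{606}\right) + 474391 = \left(91809 + 60600 + 303 \sqrt{606} + 200 \sqrt{606}\right) + 474391 = \left(152409 + 503 \sqrt{606}\right) + 474391 = 626800 + 503 \sqrt{606}$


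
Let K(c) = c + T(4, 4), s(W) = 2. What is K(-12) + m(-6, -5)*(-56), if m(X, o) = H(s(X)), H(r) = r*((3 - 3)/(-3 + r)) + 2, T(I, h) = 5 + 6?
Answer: -113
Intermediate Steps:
T(I, h) = 11
K(c) = 11 + c (K(c) = c + 11 = 11 + c)
H(r) = 2 (H(r) = r*(0/(-3 + r)) + 2 = r*0 + 2 = 0 + 2 = 2)
m(X, o) = 2
K(-12) + m(-6, -5)*(-56) = (11 - 12) + 2*(-56) = -1 - 112 = -113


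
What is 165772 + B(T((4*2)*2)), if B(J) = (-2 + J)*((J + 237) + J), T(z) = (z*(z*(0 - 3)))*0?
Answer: 165298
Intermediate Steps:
T(z) = 0 (T(z) = (z*(z*(-3)))*0 = (z*(-3*z))*0 = -3*z**2*0 = 0)
B(J) = (-2 + J)*(237 + 2*J) (B(J) = (-2 + J)*((237 + J) + J) = (-2 + J)*(237 + 2*J))
165772 + B(T((4*2)*2)) = 165772 + (-474 + 2*0**2 + 233*0) = 165772 + (-474 + 2*0 + 0) = 165772 + (-474 + 0 + 0) = 165772 - 474 = 165298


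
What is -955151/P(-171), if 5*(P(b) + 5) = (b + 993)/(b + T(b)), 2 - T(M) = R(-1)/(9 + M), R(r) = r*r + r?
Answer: 807102595/5047 ≈ 1.5992e+5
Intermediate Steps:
R(r) = r + r² (R(r) = r² + r = r + r²)
T(M) = 2 (T(M) = 2 - (-(1 - 1))/(9 + M) = 2 - (-1*0)/(9 + M) = 2 - 0/(9 + M) = 2 - 1*0 = 2 + 0 = 2)
P(b) = -5 + (993 + b)/(5*(2 + b)) (P(b) = -5 + ((b + 993)/(b + 2))/5 = -5 + ((993 + b)/(2 + b))/5 = -5 + (993 + b)/(5*(2 + b)))
-955151/P(-171) = -955151*5*(2 - 171)/(943 - 24*(-171)) = -955151*(-845/(943 + 4104)) = -955151/((⅕)*(-1/169)*5047) = -955151/(-5047/845) = -955151*(-845/5047) = 807102595/5047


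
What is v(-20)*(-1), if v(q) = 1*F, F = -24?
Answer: 24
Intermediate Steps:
v(q) = -24 (v(q) = 1*(-24) = -24)
v(-20)*(-1) = -24*(-1) = 24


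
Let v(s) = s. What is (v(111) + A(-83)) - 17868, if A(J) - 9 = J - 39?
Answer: -17870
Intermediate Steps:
A(J) = -30 + J (A(J) = 9 + (J - 39) = 9 + (-39 + J) = -30 + J)
(v(111) + A(-83)) - 17868 = (111 + (-30 - 83)) - 17868 = (111 - 113) - 17868 = -2 - 17868 = -17870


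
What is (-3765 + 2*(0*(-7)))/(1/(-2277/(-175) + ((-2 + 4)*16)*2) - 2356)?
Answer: 16913635/10583879 ≈ 1.5981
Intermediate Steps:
(-3765 + 2*(0*(-7)))/(1/(-2277/(-175) + ((-2 + 4)*16)*2) - 2356) = (-3765 + 2*0)/(1/(-2277*(-1/175) + (2*16)*2) - 2356) = (-3765 + 0)/(1/(2277/175 + 32*2) - 2356) = -3765/(1/(2277/175 + 64) - 2356) = -3765/(1/(13477/175) - 2356) = -3765/(175/13477 - 2356) = -3765/(-31751637/13477) = -3765*(-13477/31751637) = 16913635/10583879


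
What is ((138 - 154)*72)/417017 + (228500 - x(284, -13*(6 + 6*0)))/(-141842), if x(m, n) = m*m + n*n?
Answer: -29639865952/29575262657 ≈ -1.0022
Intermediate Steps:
x(m, n) = m² + n²
((138 - 154)*72)/417017 + (228500 - x(284, -13*(6 + 6*0)))/(-141842) = ((138 - 154)*72)/417017 + (228500 - (284² + (-13*(6 + 6*0))²))/(-141842) = -16*72*(1/417017) + (228500 - (80656 + (-13*(6 + 0))²))*(-1/141842) = -1152*1/417017 + (228500 - (80656 + (-13*6)²))*(-1/141842) = -1152/417017 + (228500 - (80656 + (-78)²))*(-1/141842) = -1152/417017 + (228500 - (80656 + 6084))*(-1/141842) = -1152/417017 + (228500 - 1*86740)*(-1/141842) = -1152/417017 + (228500 - 86740)*(-1/141842) = -1152/417017 + 141760*(-1/141842) = -1152/417017 - 70880/70921 = -29639865952/29575262657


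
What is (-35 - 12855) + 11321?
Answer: -1569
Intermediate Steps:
(-35 - 12855) + 11321 = -12890 + 11321 = -1569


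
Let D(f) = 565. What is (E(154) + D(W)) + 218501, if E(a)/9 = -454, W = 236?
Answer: 214980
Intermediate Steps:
E(a) = -4086 (E(a) = 9*(-454) = -4086)
(E(154) + D(W)) + 218501 = (-4086 + 565) + 218501 = -3521 + 218501 = 214980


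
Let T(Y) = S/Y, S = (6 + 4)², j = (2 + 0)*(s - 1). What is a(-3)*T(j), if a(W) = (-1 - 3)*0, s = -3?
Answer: 0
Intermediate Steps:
j = -8 (j = (2 + 0)*(-3 - 1) = 2*(-4) = -8)
a(W) = 0 (a(W) = -4*0 = 0)
S = 100 (S = 10² = 100)
T(Y) = 100/Y
a(-3)*T(j) = 0*(100/(-8)) = 0*(100*(-⅛)) = 0*(-25/2) = 0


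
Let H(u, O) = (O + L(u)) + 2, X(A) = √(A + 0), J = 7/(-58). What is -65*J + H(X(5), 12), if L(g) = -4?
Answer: 1035/58 ≈ 17.845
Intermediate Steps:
J = -7/58 (J = 7*(-1/58) = -7/58 ≈ -0.12069)
X(A) = √A
H(u, O) = -2 + O (H(u, O) = (O - 4) + 2 = (-4 + O) + 2 = -2 + O)
-65*J + H(X(5), 12) = -65*(-7/58) + (-2 + 12) = 455/58 + 10 = 1035/58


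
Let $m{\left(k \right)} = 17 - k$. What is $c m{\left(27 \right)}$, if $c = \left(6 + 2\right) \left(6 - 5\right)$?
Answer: $-80$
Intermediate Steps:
$c = 8$ ($c = 8 \cdot 1 = 8$)
$c m{\left(27 \right)} = 8 \left(17 - 27\right) = 8 \left(-10\right) = -80$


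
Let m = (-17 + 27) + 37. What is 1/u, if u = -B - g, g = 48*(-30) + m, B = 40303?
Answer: -1/38910 ≈ -2.5700e-5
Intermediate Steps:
m = 47 (m = 10 + 37 = 47)
g = -1393 (g = 48*(-30) + 47 = -1440 + 47 = -1393)
u = -38910 (u = -1*40303 - 1*(-1393) = -40303 + 1393 = -38910)
1/u = 1/(-38910) = -1/38910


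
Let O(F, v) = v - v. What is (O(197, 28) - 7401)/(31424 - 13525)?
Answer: -7401/17899 ≈ -0.41349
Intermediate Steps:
O(F, v) = 0
(O(197, 28) - 7401)/(31424 - 13525) = (0 - 7401)/(31424 - 13525) = -7401/17899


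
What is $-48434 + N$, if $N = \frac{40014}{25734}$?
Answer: $- \frac{207726757}{4289} \approx -48432.0$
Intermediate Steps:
$N = \frac{6669}{4289}$ ($N = 40014 \cdot \frac{1}{25734} = \frac{6669}{4289} \approx 1.5549$)
$-48434 + N = -48434 + \frac{6669}{4289} = - \frac{207726757}{4289}$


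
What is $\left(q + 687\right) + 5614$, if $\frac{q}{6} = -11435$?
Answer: $-62309$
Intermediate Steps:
$q = -68610$ ($q = 6 \left(-11435\right) = -68610$)
$\left(q + 687\right) + 5614 = \left(-68610 + 687\right) + 5614 = -67923 + 5614 = -62309$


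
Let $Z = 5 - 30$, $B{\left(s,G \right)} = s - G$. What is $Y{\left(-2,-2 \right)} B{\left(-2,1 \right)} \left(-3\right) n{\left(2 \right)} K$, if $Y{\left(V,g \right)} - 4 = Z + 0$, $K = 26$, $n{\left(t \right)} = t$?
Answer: $-9828$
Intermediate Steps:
$Z = -25$ ($Z = 5 - 30 = -25$)
$Y{\left(V,g \right)} = -21$ ($Y{\left(V,g \right)} = 4 + \left(-25 + 0\right) = 4 - 25 = -21$)
$Y{\left(-2,-2 \right)} B{\left(-2,1 \right)} \left(-3\right) n{\left(2 \right)} K = - 21 \left(-2 - 1\right) \left(-3\right) 2 \cdot 26 = - 21 \left(-3\right) \left(-3\right) 2 \cdot 26 = - 21 \cdot 9 \cdot 2 \cdot 26 = \left(-21\right) 18 \cdot 26 = \left(-378\right) 26 = -9828$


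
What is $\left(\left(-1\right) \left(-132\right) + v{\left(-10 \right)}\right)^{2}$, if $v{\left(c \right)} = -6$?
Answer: $15876$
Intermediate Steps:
$\left(\left(-1\right) \left(-132\right) + v{\left(-10 \right)}\right)^{2} = \left(\left(-1\right) \left(-132\right) - 6\right)^{2} = \left(132 - 6\right)^{2} = 126^{2} = 15876$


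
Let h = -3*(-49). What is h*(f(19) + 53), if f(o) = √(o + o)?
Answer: 7791 + 147*√38 ≈ 8697.2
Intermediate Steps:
f(o) = √2*√o (f(o) = √(2*o) = √2*√o)
h = 147
h*(f(19) + 53) = 147*(√2*√19 + 53) = 147*(√38 + 53) = 147*(53 + √38) = 7791 + 147*√38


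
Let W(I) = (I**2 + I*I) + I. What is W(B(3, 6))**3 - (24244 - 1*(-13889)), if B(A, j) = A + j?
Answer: 4962078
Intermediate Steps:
W(I) = I + 2*I**2 (W(I) = (I**2 + I**2) + I = 2*I**2 + I = I + 2*I**2)
W(B(3, 6))**3 - (24244 - 1*(-13889)) = ((3 + 6)*(1 + 2*(3 + 6)))**3 - (24244 - 1*(-13889)) = (9*(1 + 2*9))**3 - (24244 + 13889) = (9*(1 + 18))**3 - 1*38133 = (9*19)**3 - 38133 = 171**3 - 38133 = 5000211 - 38133 = 4962078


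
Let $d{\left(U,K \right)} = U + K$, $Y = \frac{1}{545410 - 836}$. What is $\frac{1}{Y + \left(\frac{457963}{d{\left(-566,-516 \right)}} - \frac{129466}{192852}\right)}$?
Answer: $- \frac{14204250527742}{6021569981623631} \approx -0.0023589$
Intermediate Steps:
$Y = \frac{1}{544574}$ ($Y = \frac{1}{545410 - 836} = \frac{1}{544574} \approx 1.8363 \cdot 10^{-6}$)
$d{\left(U,K \right)} = K + U$
$\frac{1}{Y + \left(\frac{457963}{d{\left(-566,-516 \right)}} - \frac{129466}{192852}\right)} = \frac{1}{\frac{1}{544574} + \left(\frac{457963}{-516 - 566} - \frac{129466}{192852}\right)} = \frac{1}{\frac{1}{544574} + \left(\frac{457963}{-1082} - \frac{64733}{96426}\right)} = \frac{1}{\frac{1}{544574} + \left(457963 \left(- \frac{1}{1082}\right) - \frac{64733}{96426}\right)} = \frac{1}{\frac{1}{544574} - \frac{11057395336}{26083233}} = \frac{1}{- \frac{6021569981623631}{14204250527742}} = - \frac{14204250527742}{6021569981623631}$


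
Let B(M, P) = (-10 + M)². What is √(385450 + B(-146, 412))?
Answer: √409786 ≈ 640.15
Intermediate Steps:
√(385450 + B(-146, 412)) = √(385450 + (-10 - 146)²) = √(385450 + (-156)²) = √(385450 + 24336) = √409786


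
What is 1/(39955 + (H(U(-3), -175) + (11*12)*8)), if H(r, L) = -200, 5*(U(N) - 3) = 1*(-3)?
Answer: 1/40811 ≈ 2.4503e-5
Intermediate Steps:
U(N) = 12/5 (U(N) = 3 + (1*(-3))/5 = 3 + (⅕)*(-3) = 3 - ⅗ = 12/5)
1/(39955 + (H(U(-3), -175) + (11*12)*8)) = 1/(39955 + (-200 + (11*12)*8)) = 1/(39955 + (-200 + 132*8)) = 1/(39955 + (-200 + 1056)) = 1/(39955 + 856) = 1/40811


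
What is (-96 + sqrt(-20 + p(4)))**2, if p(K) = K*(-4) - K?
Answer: 9176 - 384*I*sqrt(10) ≈ 9176.0 - 1214.3*I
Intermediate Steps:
p(K) = -5*K (p(K) = -4*K - K = -5*K)
(-96 + sqrt(-20 + p(4)))**2 = (-96 + sqrt(-20 - 5*4))**2 = (-96 + sqrt(-20 - 20))**2 = (-96 + sqrt(-40))**2 = (-96 + 2*I*sqrt(10))**2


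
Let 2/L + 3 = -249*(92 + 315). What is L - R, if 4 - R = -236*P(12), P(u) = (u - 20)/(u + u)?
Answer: 3783583/50673 ≈ 74.667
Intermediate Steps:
P(u) = (-20 + u)/(2*u) (P(u) = (-20 + u)/((2*u)) = (-20 + u)*(1/(2*u)) = (-20 + u)/(2*u))
R = -224/3 (R = 4 - (-236)*(1/2)*(-20 + 12)/12 = 4 - (-236)*(1/2)*(1/12)*(-8) = 4 - (-236)*(-1)/3 = 4 - 1*236/3 = 4 - 236/3 = -224/3 ≈ -74.667)
L = -1/50673 (L = 2/(-3 - 249*(92 + 315)) = 2/(-3 - 249*407) = 2/(-3 - 101343) = 2/(-101346) = 2*(-1/101346) = -1/50673 ≈ -1.9734e-5)
L - R = -1/50673 - 1*(-224/3) = -1/50673 + 224/3 = 3783583/50673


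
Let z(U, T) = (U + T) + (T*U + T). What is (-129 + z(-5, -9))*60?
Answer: -6420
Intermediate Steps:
z(U, T) = U + 2*T + T*U (z(U, T) = (T + U) + (T + T*U) = U + 2*T + T*U)
(-129 + z(-5, -9))*60 = (-129 + (-5 + 2*(-9) - 9*(-5)))*60 = (-129 + (-5 - 18 + 45))*60 = (-129 + 22)*60 = -107*60 = -6420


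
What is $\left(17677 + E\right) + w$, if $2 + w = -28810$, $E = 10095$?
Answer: $-1040$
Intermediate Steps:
$w = -28812$ ($w = -2 - 28810 = -28812$)
$\left(17677 + E\right) + w = \left(17677 + 10095\right) - 28812 = 27772 - 28812 = -1040$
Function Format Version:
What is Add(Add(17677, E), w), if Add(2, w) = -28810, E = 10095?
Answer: -1040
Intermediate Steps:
w = -28812 (w = Add(-2, -28810) = -28812)
Add(Add(17677, E), w) = Add(Add(17677, 10095), -28812) = Add(27772, -28812) = -1040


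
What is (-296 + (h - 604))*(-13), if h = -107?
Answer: 13091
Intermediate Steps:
(-296 + (h - 604))*(-13) = (-296 + (-107 - 604))*(-13) = (-296 - 711)*(-13) = -1007*(-13) = 13091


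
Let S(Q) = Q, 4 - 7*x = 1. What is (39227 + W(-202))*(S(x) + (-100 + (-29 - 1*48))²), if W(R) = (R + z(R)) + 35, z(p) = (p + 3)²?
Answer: 17250829266/7 ≈ 2.4644e+9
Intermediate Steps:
x = 3/7 (x = 4/7 - ⅐*1 = 4/7 - ⅐ = 3/7 ≈ 0.42857)
z(p) = (3 + p)²
W(R) = 35 + R + (3 + R)² (W(R) = (R + (3 + R)²) + 35 = 35 + R + (3 + R)²)
(39227 + W(-202))*(S(x) + (-100 + (-29 - 1*48))²) = (39227 + (35 - 202 + (3 - 202)²))*(3/7 + (-100 + (-29 - 1*48))²) = (39227 + (35 - 202 + (-199)²))*(3/7 + (-100 + (-29 - 48))²) = (39227 + (35 - 202 + 39601))*(3/7 + (-100 - 77)²) = (39227 + 39434)*(3/7 + (-177)²) = 78661*(3/7 + 31329) = 78661*(219306/7) = 17250829266/7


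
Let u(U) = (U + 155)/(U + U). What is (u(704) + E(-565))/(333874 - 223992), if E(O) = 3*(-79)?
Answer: -332837/154713856 ≈ -0.0021513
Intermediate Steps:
E(O) = -237
u(U) = (155 + U)/(2*U) (u(U) = (155 + U)/((2*U)) = (155 + U)*(1/(2*U)) = (155 + U)/(2*U))
(u(704) + E(-565))/(333874 - 223992) = ((1/2)*(155 + 704)/704 - 237)/(333874 - 223992) = ((1/2)*(1/704)*859 - 237)/109882 = (859/1408 - 237)*(1/109882) = -332837/1408*1/109882 = -332837/154713856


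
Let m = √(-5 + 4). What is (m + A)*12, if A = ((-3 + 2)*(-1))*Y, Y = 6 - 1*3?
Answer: 36 + 12*I ≈ 36.0 + 12.0*I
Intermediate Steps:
Y = 3 (Y = 6 - 3 = 3)
A = 3 (A = ((-3 + 2)*(-1))*3 = -1*(-1)*3 = 1*3 = 3)
m = I (m = √(-1) = I ≈ 1.0*I)
(m + A)*12 = (I + 3)*12 = (3 + I)*12 = 36 + 12*I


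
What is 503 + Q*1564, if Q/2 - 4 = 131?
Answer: 422783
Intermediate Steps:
Q = 270 (Q = 8 + 2*131 = 8 + 262 = 270)
503 + Q*1564 = 503 + 270*1564 = 503 + 422280 = 422783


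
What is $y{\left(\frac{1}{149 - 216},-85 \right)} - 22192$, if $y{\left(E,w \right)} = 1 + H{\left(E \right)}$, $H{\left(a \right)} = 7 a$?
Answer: $- \frac{1486804}{67} \approx -22191.0$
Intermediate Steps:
$y{\left(E,w \right)} = 1 + 7 E$
$y{\left(\frac{1}{149 - 216},-85 \right)} - 22192 = \left(1 + \frac{7}{149 - 216}\right) - 22192 = \left(1 + \frac{7}{-67}\right) - 22192 = \left(1 + 7 \left(- \frac{1}{67}\right)\right) - 22192 = \left(1 - \frac{7}{67}\right) - 22192 = \frac{60}{67} - 22192 = - \frac{1486804}{67}$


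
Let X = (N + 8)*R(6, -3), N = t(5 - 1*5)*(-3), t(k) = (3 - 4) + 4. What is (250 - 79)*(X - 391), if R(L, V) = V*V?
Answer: -68400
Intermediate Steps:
t(k) = 3 (t(k) = -1 + 4 = 3)
R(L, V) = V²
N = -9 (N = 3*(-3) = -9)
X = -9 (X = (-9 + 8)*(-3)² = -1*9 = -9)
(250 - 79)*(X - 391) = (250 - 79)*(-9 - 391) = 171*(-400) = -68400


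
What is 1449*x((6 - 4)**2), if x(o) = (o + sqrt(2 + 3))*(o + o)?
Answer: 46368 + 11592*sqrt(5) ≈ 72289.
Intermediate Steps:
x(o) = 2*o*(o + sqrt(5)) (x(o) = (o + sqrt(5))*(2*o) = 2*o*(o + sqrt(5)))
1449*x((6 - 4)**2) = 1449*(2*(6 - 4)**2*((6 - 4)**2 + sqrt(5))) = 1449*(2*2**2*(2**2 + sqrt(5))) = 1449*(2*4*(4 + sqrt(5))) = 1449*(32 + 8*sqrt(5)) = 46368 + 11592*sqrt(5)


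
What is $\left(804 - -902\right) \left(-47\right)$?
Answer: $-80182$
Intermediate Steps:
$\left(804 - -902\right) \left(-47\right) = \left(804 + 902\right) \left(-47\right) = 1706 \left(-47\right) = -80182$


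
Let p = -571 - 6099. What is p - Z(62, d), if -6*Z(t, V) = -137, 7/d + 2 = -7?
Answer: -40157/6 ≈ -6692.8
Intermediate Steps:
d = -7/9 (d = 7/(-2 - 7) = 7/(-9) = 7*(-⅑) = -7/9 ≈ -0.77778)
p = -6670
Z(t, V) = 137/6 (Z(t, V) = -⅙*(-137) = 137/6)
p - Z(62, d) = -6670 - 1*137/6 = -6670 - 137/6 = -40157/6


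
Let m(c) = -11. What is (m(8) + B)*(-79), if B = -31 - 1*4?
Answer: 3634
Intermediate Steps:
B = -35 (B = -31 - 4 = -35)
(m(8) + B)*(-79) = (-11 - 35)*(-79) = -46*(-79) = 3634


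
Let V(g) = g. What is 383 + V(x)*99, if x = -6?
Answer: -211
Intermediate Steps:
383 + V(x)*99 = 383 - 6*99 = 383 - 594 = -211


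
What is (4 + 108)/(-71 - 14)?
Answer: -112/85 ≈ -1.3176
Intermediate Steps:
(4 + 108)/(-71 - 14) = 112/(-85) = -1/85*112 = -112/85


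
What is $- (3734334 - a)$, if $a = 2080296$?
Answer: $-1654038$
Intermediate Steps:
$- (3734334 - a) = - (3734334 - 2080296) = \left(-1\right) 1654038 = -1654038$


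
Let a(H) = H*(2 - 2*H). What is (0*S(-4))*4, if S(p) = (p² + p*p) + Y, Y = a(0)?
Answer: 0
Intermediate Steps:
Y = 0 (Y = 2*0*(1 - 1*0) = 2*0*(1 + 0) = 2*0*1 = 0)
S(p) = 2*p² (S(p) = (p² + p*p) + 0 = (p² + p²) + 0 = 2*p² + 0 = 2*p²)
(0*S(-4))*4 = (0*(2*(-4)²))*4 = (0*(2*16))*4 = (0*32)*4 = 0*4 = 0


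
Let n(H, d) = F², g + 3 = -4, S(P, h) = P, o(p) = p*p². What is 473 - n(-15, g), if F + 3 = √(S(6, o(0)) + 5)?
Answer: 453 + 6*√11 ≈ 472.90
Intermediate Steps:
o(p) = p³
g = -7 (g = -3 - 4 = -7)
F = -3 + √11 (F = -3 + √(6 + 5) = -3 + √11 ≈ 0.31662)
n(H, d) = (-3 + √11)²
473 - n(-15, g) = 473 - (3 - √11)²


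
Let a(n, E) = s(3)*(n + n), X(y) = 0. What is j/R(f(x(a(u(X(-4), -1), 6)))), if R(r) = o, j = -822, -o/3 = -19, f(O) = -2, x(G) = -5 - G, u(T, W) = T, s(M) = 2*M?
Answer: -274/19 ≈ -14.421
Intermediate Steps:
a(n, E) = 12*n (a(n, E) = (2*3)*(n + n) = 6*(2*n) = 12*n)
o = 57 (o = -3*(-19) = 57)
R(r) = 57
j/R(f(x(a(u(X(-4), -1), 6)))) = -822/57 = -822*1/57 = -274/19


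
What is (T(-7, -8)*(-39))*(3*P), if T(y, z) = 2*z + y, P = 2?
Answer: 5382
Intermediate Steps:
T(y, z) = y + 2*z
(T(-7, -8)*(-39))*(3*P) = ((-7 + 2*(-8))*(-39))*(3*2) = ((-7 - 16)*(-39))*6 = -23*(-39)*6 = 897*6 = 5382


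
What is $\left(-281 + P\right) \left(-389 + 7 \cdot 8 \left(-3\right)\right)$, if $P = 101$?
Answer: $100260$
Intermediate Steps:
$\left(-281 + P\right) \left(-389 + 7 \cdot 8 \left(-3\right)\right) = \left(-281 + 101\right) \left(-389 + 7 \cdot 8 \left(-3\right)\right) = - 180 \left(-389 + 56 \left(-3\right)\right) = - 180 \left(-389 - 168\right) = \left(-180\right) \left(-557\right) = 100260$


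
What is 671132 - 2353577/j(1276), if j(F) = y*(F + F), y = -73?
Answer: 125031560649/186296 ≈ 6.7115e+5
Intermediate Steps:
j(F) = -146*F (j(F) = -73*(F + F) = -146*F)
671132 - 2353577/j(1276) = 671132 - 2353577/((-146*1276)) = 671132 - 2353577/(-186296) = 671132 - 2353577*(-1/186296) = 671132 + 2353577/186296 = 125031560649/186296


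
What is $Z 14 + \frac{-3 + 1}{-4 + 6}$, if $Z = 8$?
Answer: $111$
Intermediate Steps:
$Z 14 + \frac{-3 + 1}{-4 + 6} = 8 \cdot 14 + \frac{-3 + 1}{-4 + 6} = 112 - \frac{2}{2} = 112 - 1 = 111$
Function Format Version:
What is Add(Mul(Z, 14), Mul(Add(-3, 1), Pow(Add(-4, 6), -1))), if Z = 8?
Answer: 111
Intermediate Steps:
Add(Mul(Z, 14), Mul(Add(-3, 1), Pow(Add(-4, 6), -1))) = Add(Mul(8, 14), Mul(Add(-3, 1), Pow(Add(-4, 6), -1))) = Add(112, Mul(-2, Pow(2, -1))) = Add(112, Mul(-2, Rational(1, 2))) = Add(112, -1) = 111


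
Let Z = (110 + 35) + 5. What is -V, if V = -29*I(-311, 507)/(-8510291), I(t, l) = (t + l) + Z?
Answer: -10034/8510291 ≈ -0.0011790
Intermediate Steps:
Z = 150 (Z = 145 + 5 = 150)
I(t, l) = 150 + l + t (I(t, l) = (t + l) + 150 = (l + t) + 150 = 150 + l + t)
V = 10034/8510291 (V = -29*(150 + 507 - 311)/(-8510291) = -29*346*(-1/8510291) = -10034*(-1/8510291) = 10034/8510291 ≈ 0.0011790)
-V = -1*10034/8510291 = -10034/8510291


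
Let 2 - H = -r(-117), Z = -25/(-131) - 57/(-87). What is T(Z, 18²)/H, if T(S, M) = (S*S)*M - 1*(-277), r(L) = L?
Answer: -7344628981/1659726115 ≈ -4.4252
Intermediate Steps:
Z = 3214/3799 (Z = -25*(-1/131) - 57*(-1/87) = 25/131 + 19/29 = 3214/3799 ≈ 0.84601)
H = -115 (H = 2 - (-1)*(-117) = 2 - 1*117 = 2 - 117 = -115)
T(S, M) = 277 + M*S² (T(S, M) = S²*M + 277 = M*S² + 277 = 277 + M*S²)
T(Z, 18²)/H = (277 + 18²*(3214/3799)²)/(-115) = (277 + 324*(10329796/14432401))*(-1/115) = (277 + 3346853904/14432401)*(-1/115) = (7344628981/14432401)*(-1/115) = -7344628981/1659726115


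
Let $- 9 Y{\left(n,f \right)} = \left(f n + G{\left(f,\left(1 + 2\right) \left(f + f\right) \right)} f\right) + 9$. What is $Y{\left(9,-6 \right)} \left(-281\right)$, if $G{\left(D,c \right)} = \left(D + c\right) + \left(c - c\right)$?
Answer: $6463$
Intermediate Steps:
$G{\left(D,c \right)} = D + c$ ($G{\left(D,c \right)} = \left(D + c\right) + 0 = D + c$)
$Y{\left(n,f \right)} = -1 - \frac{7 f^{2}}{9} - \frac{f n}{9}$ ($Y{\left(n,f \right)} = - \frac{\left(f n + \left(f + \left(1 + 2\right) \left(f + f\right)\right) f\right) + 9}{9} = - \frac{\left(f n + \left(f + 3 \cdot 2 f\right) f\right) + 9}{9} = - \frac{\left(f n + \left(f + 6 f\right) f\right) + 9}{9} = - \frac{\left(f n + 7 f f\right) + 9}{9} = - \frac{\left(f n + 7 f^{2}\right) + 9}{9} = - \frac{\left(7 f^{2} + f n\right) + 9}{9} = - \frac{9 + 7 f^{2} + f n}{9} = -1 - \frac{7 f^{2}}{9} - \frac{f n}{9}$)
$Y{\left(9,-6 \right)} \left(-281\right) = \left(-1 - \frac{7 \left(-6\right)^{2}}{9} - \left(- \frac{2}{3}\right) 9\right) \left(-281\right) = \left(-1 - 28 + 6\right) \left(-281\right) = \left(-23\right) \left(-281\right) = 6463$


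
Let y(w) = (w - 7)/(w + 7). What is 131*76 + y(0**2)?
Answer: 9955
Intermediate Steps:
y(w) = (-7 + w)/(7 + w)
131*76 + y(0**2) = 131*76 + (-7 + 0**2)/(7 + 0**2) = 9956 + (-7 + 0)/(7 + 0) = 9956 - 7/7 = 9956 + (1/7)*(-7) = 9956 - 1 = 9955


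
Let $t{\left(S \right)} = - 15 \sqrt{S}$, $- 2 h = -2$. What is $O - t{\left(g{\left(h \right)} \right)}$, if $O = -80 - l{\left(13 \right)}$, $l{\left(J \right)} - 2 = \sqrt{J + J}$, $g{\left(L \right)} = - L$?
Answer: $-82 - \sqrt{26} + 15 i \approx -87.099 + 15.0 i$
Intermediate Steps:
$h = 1$ ($h = \left(- \frac{1}{2}\right) \left(-2\right) = 1$)
$l{\left(J \right)} = 2 + \sqrt{2} \sqrt{J}$ ($l{\left(J \right)} = 2 + \sqrt{J + J} = 2 + \sqrt{2 J} = 2 + \sqrt{2} \sqrt{J}$)
$O = -82 - \sqrt{26}$ ($O = -80 - \left(2 + \sqrt{2} \sqrt{13}\right) = -80 - \left(2 + \sqrt{26}\right) = -82 - \sqrt{26} \approx -87.099$)
$O - t{\left(g{\left(h \right)} \right)} = \left(-82 - \sqrt{26}\right) - - 15 \sqrt{\left(-1\right) 1} = \left(-82 - \sqrt{26}\right) - - 15 \sqrt{-1} = \left(-82 - \sqrt{26}\right) - - 15 i = \left(-82 - \sqrt{26}\right) + 15 i = -82 - \sqrt{26} + 15 i$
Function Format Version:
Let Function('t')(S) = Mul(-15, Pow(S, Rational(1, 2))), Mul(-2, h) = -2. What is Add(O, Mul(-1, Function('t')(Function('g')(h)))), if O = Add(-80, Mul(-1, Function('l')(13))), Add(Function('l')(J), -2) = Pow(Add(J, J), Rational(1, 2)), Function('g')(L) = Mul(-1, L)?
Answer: Add(-82, Mul(-1, Pow(26, Rational(1, 2))), Mul(15, I)) ≈ Add(-87.099, Mul(15.000, I))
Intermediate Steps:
h = 1 (h = Mul(Rational(-1, 2), -2) = 1)
Function('l')(J) = Add(2, Mul(Pow(2, Rational(1, 2)), Pow(J, Rational(1, 2)))) (Function('l')(J) = Add(2, Pow(Add(J, J), Rational(1, 2))) = Add(2, Pow(Mul(2, J), Rational(1, 2))) = Add(2, Mul(Pow(2, Rational(1, 2)), Pow(J, Rational(1, 2)))))
O = Add(-82, Mul(-1, Pow(26, Rational(1, 2)))) (O = Add(-80, Mul(-1, Add(2, Mul(Pow(2, Rational(1, 2)), Pow(13, Rational(1, 2)))))) = Add(-80, Mul(-1, Add(2, Pow(26, Rational(1, 2))))) = Add(-80, Add(-2, Mul(-1, Pow(26, Rational(1, 2))))) = Add(-82, Mul(-1, Pow(26, Rational(1, 2)))) ≈ -87.099)
Add(O, Mul(-1, Function('t')(Function('g')(h)))) = Add(Add(-82, Mul(-1, Pow(26, Rational(1, 2)))), Mul(-1, Mul(-15, Pow(Mul(-1, 1), Rational(1, 2))))) = Add(Add(-82, Mul(-1, Pow(26, Rational(1, 2)))), Mul(-1, Mul(-15, Pow(-1, Rational(1, 2))))) = Add(Add(-82, Mul(-1, Pow(26, Rational(1, 2)))), Mul(-1, Mul(-15, I))) = Add(Add(-82, Mul(-1, Pow(26, Rational(1, 2)))), Mul(15, I)) = Add(-82, Mul(-1, Pow(26, Rational(1, 2))), Mul(15, I))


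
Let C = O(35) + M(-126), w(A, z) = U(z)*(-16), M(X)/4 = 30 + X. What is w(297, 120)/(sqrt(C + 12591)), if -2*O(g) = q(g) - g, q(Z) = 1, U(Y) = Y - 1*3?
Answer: -234*sqrt(191)/191 ≈ -16.932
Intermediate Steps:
U(Y) = -3 + Y (U(Y) = Y - 3 = -3 + Y)
M(X) = 120 + 4*X (M(X) = 4*(30 + X) = 120 + 4*X)
w(A, z) = 48 - 16*z (w(A, z) = (-3 + z)*(-16) = 48 - 16*z)
O(g) = -1/2 + g/2 (O(g) = -(1 - g)/2 = -1/2 + g/2)
C = -367 (C = (-1/2 + (1/2)*35) + (120 + 4*(-126)) = (-1/2 + 35/2) + (120 - 504) = 17 - 384 = -367)
w(297, 120)/(sqrt(C + 12591)) = (48 - 16*120)/(sqrt(-367 + 12591)) = (48 - 1920)/(sqrt(12224)) = -1872*sqrt(191)/1528 = -234*sqrt(191)/191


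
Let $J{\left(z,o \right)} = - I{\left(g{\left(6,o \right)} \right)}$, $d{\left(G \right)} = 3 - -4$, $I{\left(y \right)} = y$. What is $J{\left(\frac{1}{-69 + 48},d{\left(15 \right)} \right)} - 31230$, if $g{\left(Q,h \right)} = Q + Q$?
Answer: $-31242$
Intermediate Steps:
$g{\left(Q,h \right)} = 2 Q$
$d{\left(G \right)} = 7$ ($d{\left(G \right)} = 3 + 4 = 7$)
$J{\left(z,o \right)} = -12$ ($J{\left(z,o \right)} = - 2 \cdot 6 = \left(-1\right) 12 = -12$)
$J{\left(\frac{1}{-69 + 48},d{\left(15 \right)} \right)} - 31230 = -12 - 31230 = -31242$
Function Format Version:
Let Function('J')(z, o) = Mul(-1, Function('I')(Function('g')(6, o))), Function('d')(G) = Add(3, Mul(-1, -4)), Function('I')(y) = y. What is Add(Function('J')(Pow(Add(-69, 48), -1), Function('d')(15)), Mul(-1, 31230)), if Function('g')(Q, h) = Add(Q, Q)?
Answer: -31242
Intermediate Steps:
Function('g')(Q, h) = Mul(2, Q)
Function('d')(G) = 7 (Function('d')(G) = Add(3, 4) = 7)
Function('J')(z, o) = -12 (Function('J')(z, o) = Mul(-1, Mul(2, 6)) = Mul(-1, 12) = -12)
Add(Function('J')(Pow(Add(-69, 48), -1), Function('d')(15)), Mul(-1, 31230)) = Add(-12, Mul(-1, 31230)) = Add(-12, -31230) = -31242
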